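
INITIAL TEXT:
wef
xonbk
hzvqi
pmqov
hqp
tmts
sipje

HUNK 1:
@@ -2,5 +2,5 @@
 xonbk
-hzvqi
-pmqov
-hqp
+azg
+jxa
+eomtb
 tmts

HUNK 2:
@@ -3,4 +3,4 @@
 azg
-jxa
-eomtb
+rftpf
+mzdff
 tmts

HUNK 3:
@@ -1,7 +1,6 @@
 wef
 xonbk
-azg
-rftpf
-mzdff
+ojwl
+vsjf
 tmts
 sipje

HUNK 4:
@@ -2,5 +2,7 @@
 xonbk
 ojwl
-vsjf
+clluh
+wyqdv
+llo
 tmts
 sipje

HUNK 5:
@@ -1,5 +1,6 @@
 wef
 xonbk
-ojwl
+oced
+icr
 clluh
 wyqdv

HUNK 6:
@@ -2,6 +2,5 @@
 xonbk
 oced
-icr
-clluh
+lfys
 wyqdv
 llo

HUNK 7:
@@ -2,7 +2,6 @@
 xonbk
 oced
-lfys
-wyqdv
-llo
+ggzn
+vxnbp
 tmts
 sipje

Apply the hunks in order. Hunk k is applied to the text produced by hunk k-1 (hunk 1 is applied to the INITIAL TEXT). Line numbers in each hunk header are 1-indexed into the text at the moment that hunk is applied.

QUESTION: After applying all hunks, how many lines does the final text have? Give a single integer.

Answer: 7

Derivation:
Hunk 1: at line 2 remove [hzvqi,pmqov,hqp] add [azg,jxa,eomtb] -> 7 lines: wef xonbk azg jxa eomtb tmts sipje
Hunk 2: at line 3 remove [jxa,eomtb] add [rftpf,mzdff] -> 7 lines: wef xonbk azg rftpf mzdff tmts sipje
Hunk 3: at line 1 remove [azg,rftpf,mzdff] add [ojwl,vsjf] -> 6 lines: wef xonbk ojwl vsjf tmts sipje
Hunk 4: at line 2 remove [vsjf] add [clluh,wyqdv,llo] -> 8 lines: wef xonbk ojwl clluh wyqdv llo tmts sipje
Hunk 5: at line 1 remove [ojwl] add [oced,icr] -> 9 lines: wef xonbk oced icr clluh wyqdv llo tmts sipje
Hunk 6: at line 2 remove [icr,clluh] add [lfys] -> 8 lines: wef xonbk oced lfys wyqdv llo tmts sipje
Hunk 7: at line 2 remove [lfys,wyqdv,llo] add [ggzn,vxnbp] -> 7 lines: wef xonbk oced ggzn vxnbp tmts sipje
Final line count: 7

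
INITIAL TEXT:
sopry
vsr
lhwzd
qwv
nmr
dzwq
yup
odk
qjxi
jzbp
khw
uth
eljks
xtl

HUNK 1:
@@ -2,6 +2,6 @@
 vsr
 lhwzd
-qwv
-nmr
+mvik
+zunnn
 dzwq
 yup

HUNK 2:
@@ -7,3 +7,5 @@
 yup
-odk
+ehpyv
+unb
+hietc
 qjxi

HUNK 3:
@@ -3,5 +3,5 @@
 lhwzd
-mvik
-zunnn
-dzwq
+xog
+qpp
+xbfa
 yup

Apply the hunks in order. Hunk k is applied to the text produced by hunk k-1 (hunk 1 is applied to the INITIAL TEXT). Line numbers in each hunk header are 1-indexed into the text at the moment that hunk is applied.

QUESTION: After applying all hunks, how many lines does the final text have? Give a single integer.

Hunk 1: at line 2 remove [qwv,nmr] add [mvik,zunnn] -> 14 lines: sopry vsr lhwzd mvik zunnn dzwq yup odk qjxi jzbp khw uth eljks xtl
Hunk 2: at line 7 remove [odk] add [ehpyv,unb,hietc] -> 16 lines: sopry vsr lhwzd mvik zunnn dzwq yup ehpyv unb hietc qjxi jzbp khw uth eljks xtl
Hunk 3: at line 3 remove [mvik,zunnn,dzwq] add [xog,qpp,xbfa] -> 16 lines: sopry vsr lhwzd xog qpp xbfa yup ehpyv unb hietc qjxi jzbp khw uth eljks xtl
Final line count: 16

Answer: 16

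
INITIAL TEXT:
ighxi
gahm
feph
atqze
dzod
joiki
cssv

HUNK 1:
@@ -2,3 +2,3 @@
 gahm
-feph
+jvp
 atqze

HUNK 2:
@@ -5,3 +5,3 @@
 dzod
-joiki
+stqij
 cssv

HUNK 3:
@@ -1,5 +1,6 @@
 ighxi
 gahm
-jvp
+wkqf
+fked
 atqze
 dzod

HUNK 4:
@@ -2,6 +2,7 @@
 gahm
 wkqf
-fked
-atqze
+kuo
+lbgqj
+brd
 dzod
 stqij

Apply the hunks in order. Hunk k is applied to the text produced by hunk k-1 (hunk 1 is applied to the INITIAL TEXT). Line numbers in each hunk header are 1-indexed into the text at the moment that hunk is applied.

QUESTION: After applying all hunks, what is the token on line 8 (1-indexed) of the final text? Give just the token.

Answer: stqij

Derivation:
Hunk 1: at line 2 remove [feph] add [jvp] -> 7 lines: ighxi gahm jvp atqze dzod joiki cssv
Hunk 2: at line 5 remove [joiki] add [stqij] -> 7 lines: ighxi gahm jvp atqze dzod stqij cssv
Hunk 3: at line 1 remove [jvp] add [wkqf,fked] -> 8 lines: ighxi gahm wkqf fked atqze dzod stqij cssv
Hunk 4: at line 2 remove [fked,atqze] add [kuo,lbgqj,brd] -> 9 lines: ighxi gahm wkqf kuo lbgqj brd dzod stqij cssv
Final line 8: stqij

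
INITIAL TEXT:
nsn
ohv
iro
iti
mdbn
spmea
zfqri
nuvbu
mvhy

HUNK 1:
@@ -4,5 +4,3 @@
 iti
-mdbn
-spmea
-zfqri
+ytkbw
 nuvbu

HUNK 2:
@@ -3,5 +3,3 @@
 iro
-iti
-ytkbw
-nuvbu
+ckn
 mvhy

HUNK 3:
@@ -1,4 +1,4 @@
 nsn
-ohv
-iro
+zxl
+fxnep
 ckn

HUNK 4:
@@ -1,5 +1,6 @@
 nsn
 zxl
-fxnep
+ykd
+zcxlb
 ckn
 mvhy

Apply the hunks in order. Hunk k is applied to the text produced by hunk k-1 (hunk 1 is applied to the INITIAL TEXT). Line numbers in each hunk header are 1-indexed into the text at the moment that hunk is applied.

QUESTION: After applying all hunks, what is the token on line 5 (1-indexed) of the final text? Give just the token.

Answer: ckn

Derivation:
Hunk 1: at line 4 remove [mdbn,spmea,zfqri] add [ytkbw] -> 7 lines: nsn ohv iro iti ytkbw nuvbu mvhy
Hunk 2: at line 3 remove [iti,ytkbw,nuvbu] add [ckn] -> 5 lines: nsn ohv iro ckn mvhy
Hunk 3: at line 1 remove [ohv,iro] add [zxl,fxnep] -> 5 lines: nsn zxl fxnep ckn mvhy
Hunk 4: at line 1 remove [fxnep] add [ykd,zcxlb] -> 6 lines: nsn zxl ykd zcxlb ckn mvhy
Final line 5: ckn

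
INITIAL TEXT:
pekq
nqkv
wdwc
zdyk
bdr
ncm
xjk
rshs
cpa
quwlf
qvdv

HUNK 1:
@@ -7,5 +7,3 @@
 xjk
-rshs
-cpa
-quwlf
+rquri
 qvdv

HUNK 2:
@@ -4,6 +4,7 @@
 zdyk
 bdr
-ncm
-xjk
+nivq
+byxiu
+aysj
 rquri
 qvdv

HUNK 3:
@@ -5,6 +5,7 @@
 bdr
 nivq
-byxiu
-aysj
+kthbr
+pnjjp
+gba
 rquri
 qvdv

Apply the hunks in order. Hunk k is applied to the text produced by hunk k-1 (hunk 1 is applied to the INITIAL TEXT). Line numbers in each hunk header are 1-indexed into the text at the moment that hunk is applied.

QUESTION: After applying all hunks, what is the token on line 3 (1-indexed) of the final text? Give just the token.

Hunk 1: at line 7 remove [rshs,cpa,quwlf] add [rquri] -> 9 lines: pekq nqkv wdwc zdyk bdr ncm xjk rquri qvdv
Hunk 2: at line 4 remove [ncm,xjk] add [nivq,byxiu,aysj] -> 10 lines: pekq nqkv wdwc zdyk bdr nivq byxiu aysj rquri qvdv
Hunk 3: at line 5 remove [byxiu,aysj] add [kthbr,pnjjp,gba] -> 11 lines: pekq nqkv wdwc zdyk bdr nivq kthbr pnjjp gba rquri qvdv
Final line 3: wdwc

Answer: wdwc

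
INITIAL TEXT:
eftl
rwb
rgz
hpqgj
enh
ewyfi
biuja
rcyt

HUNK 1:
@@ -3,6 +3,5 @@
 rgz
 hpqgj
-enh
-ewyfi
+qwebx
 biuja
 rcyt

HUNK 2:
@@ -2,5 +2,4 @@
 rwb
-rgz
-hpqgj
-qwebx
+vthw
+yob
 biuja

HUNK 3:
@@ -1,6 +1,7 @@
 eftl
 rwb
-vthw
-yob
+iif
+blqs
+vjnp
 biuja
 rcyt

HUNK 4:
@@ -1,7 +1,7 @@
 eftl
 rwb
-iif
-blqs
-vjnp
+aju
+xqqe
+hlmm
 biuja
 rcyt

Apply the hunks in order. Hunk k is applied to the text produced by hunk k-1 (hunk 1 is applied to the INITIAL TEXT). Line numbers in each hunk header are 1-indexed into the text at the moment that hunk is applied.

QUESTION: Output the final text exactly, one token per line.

Answer: eftl
rwb
aju
xqqe
hlmm
biuja
rcyt

Derivation:
Hunk 1: at line 3 remove [enh,ewyfi] add [qwebx] -> 7 lines: eftl rwb rgz hpqgj qwebx biuja rcyt
Hunk 2: at line 2 remove [rgz,hpqgj,qwebx] add [vthw,yob] -> 6 lines: eftl rwb vthw yob biuja rcyt
Hunk 3: at line 1 remove [vthw,yob] add [iif,blqs,vjnp] -> 7 lines: eftl rwb iif blqs vjnp biuja rcyt
Hunk 4: at line 1 remove [iif,blqs,vjnp] add [aju,xqqe,hlmm] -> 7 lines: eftl rwb aju xqqe hlmm biuja rcyt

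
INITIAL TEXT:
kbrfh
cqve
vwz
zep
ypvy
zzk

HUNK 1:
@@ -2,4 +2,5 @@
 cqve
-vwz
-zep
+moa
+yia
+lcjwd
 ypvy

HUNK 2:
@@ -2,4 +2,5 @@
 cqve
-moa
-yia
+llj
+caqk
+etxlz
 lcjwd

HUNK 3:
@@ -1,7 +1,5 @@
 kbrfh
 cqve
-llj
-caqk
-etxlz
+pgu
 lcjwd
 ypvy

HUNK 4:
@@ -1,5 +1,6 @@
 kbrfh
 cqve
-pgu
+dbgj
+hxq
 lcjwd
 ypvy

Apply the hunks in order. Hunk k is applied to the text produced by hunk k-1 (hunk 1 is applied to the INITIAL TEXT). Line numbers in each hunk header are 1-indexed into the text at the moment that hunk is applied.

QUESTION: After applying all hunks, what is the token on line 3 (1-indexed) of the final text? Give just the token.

Hunk 1: at line 2 remove [vwz,zep] add [moa,yia,lcjwd] -> 7 lines: kbrfh cqve moa yia lcjwd ypvy zzk
Hunk 2: at line 2 remove [moa,yia] add [llj,caqk,etxlz] -> 8 lines: kbrfh cqve llj caqk etxlz lcjwd ypvy zzk
Hunk 3: at line 1 remove [llj,caqk,etxlz] add [pgu] -> 6 lines: kbrfh cqve pgu lcjwd ypvy zzk
Hunk 4: at line 1 remove [pgu] add [dbgj,hxq] -> 7 lines: kbrfh cqve dbgj hxq lcjwd ypvy zzk
Final line 3: dbgj

Answer: dbgj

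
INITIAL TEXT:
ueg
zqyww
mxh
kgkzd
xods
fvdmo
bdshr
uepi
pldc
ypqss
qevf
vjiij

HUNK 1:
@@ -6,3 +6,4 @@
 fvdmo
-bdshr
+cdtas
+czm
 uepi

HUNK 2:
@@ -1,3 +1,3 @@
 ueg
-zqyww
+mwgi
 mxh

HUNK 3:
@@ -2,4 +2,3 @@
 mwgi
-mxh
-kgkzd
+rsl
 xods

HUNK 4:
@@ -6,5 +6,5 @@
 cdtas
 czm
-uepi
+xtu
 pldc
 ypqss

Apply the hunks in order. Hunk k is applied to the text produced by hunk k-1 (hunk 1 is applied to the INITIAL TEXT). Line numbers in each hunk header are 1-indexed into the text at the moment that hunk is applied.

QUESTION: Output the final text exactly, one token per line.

Hunk 1: at line 6 remove [bdshr] add [cdtas,czm] -> 13 lines: ueg zqyww mxh kgkzd xods fvdmo cdtas czm uepi pldc ypqss qevf vjiij
Hunk 2: at line 1 remove [zqyww] add [mwgi] -> 13 lines: ueg mwgi mxh kgkzd xods fvdmo cdtas czm uepi pldc ypqss qevf vjiij
Hunk 3: at line 2 remove [mxh,kgkzd] add [rsl] -> 12 lines: ueg mwgi rsl xods fvdmo cdtas czm uepi pldc ypqss qevf vjiij
Hunk 4: at line 6 remove [uepi] add [xtu] -> 12 lines: ueg mwgi rsl xods fvdmo cdtas czm xtu pldc ypqss qevf vjiij

Answer: ueg
mwgi
rsl
xods
fvdmo
cdtas
czm
xtu
pldc
ypqss
qevf
vjiij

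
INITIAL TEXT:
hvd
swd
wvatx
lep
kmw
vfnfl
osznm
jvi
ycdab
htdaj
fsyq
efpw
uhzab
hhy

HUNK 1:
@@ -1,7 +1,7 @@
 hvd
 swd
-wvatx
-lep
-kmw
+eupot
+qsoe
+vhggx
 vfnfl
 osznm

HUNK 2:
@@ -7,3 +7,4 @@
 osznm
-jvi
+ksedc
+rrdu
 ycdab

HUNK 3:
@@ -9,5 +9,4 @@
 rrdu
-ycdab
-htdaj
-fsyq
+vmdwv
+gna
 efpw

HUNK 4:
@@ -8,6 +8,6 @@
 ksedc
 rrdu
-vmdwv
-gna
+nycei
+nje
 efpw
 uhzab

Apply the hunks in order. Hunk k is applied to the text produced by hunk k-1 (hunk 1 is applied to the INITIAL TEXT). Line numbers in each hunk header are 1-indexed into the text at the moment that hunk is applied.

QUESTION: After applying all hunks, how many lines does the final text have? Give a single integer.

Answer: 14

Derivation:
Hunk 1: at line 1 remove [wvatx,lep,kmw] add [eupot,qsoe,vhggx] -> 14 lines: hvd swd eupot qsoe vhggx vfnfl osznm jvi ycdab htdaj fsyq efpw uhzab hhy
Hunk 2: at line 7 remove [jvi] add [ksedc,rrdu] -> 15 lines: hvd swd eupot qsoe vhggx vfnfl osznm ksedc rrdu ycdab htdaj fsyq efpw uhzab hhy
Hunk 3: at line 9 remove [ycdab,htdaj,fsyq] add [vmdwv,gna] -> 14 lines: hvd swd eupot qsoe vhggx vfnfl osznm ksedc rrdu vmdwv gna efpw uhzab hhy
Hunk 4: at line 8 remove [vmdwv,gna] add [nycei,nje] -> 14 lines: hvd swd eupot qsoe vhggx vfnfl osznm ksedc rrdu nycei nje efpw uhzab hhy
Final line count: 14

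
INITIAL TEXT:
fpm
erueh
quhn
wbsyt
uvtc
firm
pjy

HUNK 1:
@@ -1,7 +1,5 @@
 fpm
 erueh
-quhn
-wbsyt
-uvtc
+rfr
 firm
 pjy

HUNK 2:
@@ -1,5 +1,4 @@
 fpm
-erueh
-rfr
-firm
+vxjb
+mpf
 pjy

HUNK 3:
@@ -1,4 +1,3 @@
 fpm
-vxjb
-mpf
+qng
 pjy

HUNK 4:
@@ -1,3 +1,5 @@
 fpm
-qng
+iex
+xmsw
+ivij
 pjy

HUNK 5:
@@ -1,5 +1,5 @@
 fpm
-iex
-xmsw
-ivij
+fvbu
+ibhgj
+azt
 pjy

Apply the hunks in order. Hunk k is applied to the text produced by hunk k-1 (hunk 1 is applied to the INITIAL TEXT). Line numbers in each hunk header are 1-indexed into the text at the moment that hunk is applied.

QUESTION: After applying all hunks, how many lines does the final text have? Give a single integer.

Answer: 5

Derivation:
Hunk 1: at line 1 remove [quhn,wbsyt,uvtc] add [rfr] -> 5 lines: fpm erueh rfr firm pjy
Hunk 2: at line 1 remove [erueh,rfr,firm] add [vxjb,mpf] -> 4 lines: fpm vxjb mpf pjy
Hunk 3: at line 1 remove [vxjb,mpf] add [qng] -> 3 lines: fpm qng pjy
Hunk 4: at line 1 remove [qng] add [iex,xmsw,ivij] -> 5 lines: fpm iex xmsw ivij pjy
Hunk 5: at line 1 remove [iex,xmsw,ivij] add [fvbu,ibhgj,azt] -> 5 lines: fpm fvbu ibhgj azt pjy
Final line count: 5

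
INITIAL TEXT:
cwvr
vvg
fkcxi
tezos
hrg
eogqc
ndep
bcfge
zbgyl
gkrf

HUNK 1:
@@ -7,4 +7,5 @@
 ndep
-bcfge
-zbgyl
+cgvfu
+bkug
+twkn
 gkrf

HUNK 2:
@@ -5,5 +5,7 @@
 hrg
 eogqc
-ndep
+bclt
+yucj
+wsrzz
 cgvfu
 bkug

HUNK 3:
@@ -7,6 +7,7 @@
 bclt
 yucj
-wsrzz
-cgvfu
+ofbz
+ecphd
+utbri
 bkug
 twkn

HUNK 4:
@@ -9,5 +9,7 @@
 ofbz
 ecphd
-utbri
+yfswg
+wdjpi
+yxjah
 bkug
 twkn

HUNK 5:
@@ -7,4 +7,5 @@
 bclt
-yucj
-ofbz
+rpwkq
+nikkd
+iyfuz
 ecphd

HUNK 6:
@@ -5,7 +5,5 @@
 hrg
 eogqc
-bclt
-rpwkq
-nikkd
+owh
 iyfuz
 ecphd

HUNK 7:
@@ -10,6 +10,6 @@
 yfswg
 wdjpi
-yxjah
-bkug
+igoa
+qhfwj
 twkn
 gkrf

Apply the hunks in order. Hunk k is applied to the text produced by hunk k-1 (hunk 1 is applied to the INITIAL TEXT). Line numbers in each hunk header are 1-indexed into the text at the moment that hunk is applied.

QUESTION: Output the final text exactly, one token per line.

Answer: cwvr
vvg
fkcxi
tezos
hrg
eogqc
owh
iyfuz
ecphd
yfswg
wdjpi
igoa
qhfwj
twkn
gkrf

Derivation:
Hunk 1: at line 7 remove [bcfge,zbgyl] add [cgvfu,bkug,twkn] -> 11 lines: cwvr vvg fkcxi tezos hrg eogqc ndep cgvfu bkug twkn gkrf
Hunk 2: at line 5 remove [ndep] add [bclt,yucj,wsrzz] -> 13 lines: cwvr vvg fkcxi tezos hrg eogqc bclt yucj wsrzz cgvfu bkug twkn gkrf
Hunk 3: at line 7 remove [wsrzz,cgvfu] add [ofbz,ecphd,utbri] -> 14 lines: cwvr vvg fkcxi tezos hrg eogqc bclt yucj ofbz ecphd utbri bkug twkn gkrf
Hunk 4: at line 9 remove [utbri] add [yfswg,wdjpi,yxjah] -> 16 lines: cwvr vvg fkcxi tezos hrg eogqc bclt yucj ofbz ecphd yfswg wdjpi yxjah bkug twkn gkrf
Hunk 5: at line 7 remove [yucj,ofbz] add [rpwkq,nikkd,iyfuz] -> 17 lines: cwvr vvg fkcxi tezos hrg eogqc bclt rpwkq nikkd iyfuz ecphd yfswg wdjpi yxjah bkug twkn gkrf
Hunk 6: at line 5 remove [bclt,rpwkq,nikkd] add [owh] -> 15 lines: cwvr vvg fkcxi tezos hrg eogqc owh iyfuz ecphd yfswg wdjpi yxjah bkug twkn gkrf
Hunk 7: at line 10 remove [yxjah,bkug] add [igoa,qhfwj] -> 15 lines: cwvr vvg fkcxi tezos hrg eogqc owh iyfuz ecphd yfswg wdjpi igoa qhfwj twkn gkrf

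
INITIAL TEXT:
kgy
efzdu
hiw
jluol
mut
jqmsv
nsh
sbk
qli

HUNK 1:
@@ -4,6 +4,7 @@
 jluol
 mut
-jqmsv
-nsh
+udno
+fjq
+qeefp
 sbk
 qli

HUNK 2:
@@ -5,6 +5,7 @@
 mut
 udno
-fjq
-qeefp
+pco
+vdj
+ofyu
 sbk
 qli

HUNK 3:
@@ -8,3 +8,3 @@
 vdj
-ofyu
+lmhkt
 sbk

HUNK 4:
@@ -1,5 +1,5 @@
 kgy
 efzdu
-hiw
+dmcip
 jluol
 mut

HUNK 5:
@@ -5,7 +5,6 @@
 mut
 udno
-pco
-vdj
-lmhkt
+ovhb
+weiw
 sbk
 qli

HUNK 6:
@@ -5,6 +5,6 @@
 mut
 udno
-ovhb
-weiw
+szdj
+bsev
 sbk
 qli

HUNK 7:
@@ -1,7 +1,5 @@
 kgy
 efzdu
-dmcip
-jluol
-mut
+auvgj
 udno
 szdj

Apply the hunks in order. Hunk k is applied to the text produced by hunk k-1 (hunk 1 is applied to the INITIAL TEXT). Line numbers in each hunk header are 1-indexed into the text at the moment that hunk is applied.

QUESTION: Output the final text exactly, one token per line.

Hunk 1: at line 4 remove [jqmsv,nsh] add [udno,fjq,qeefp] -> 10 lines: kgy efzdu hiw jluol mut udno fjq qeefp sbk qli
Hunk 2: at line 5 remove [fjq,qeefp] add [pco,vdj,ofyu] -> 11 lines: kgy efzdu hiw jluol mut udno pco vdj ofyu sbk qli
Hunk 3: at line 8 remove [ofyu] add [lmhkt] -> 11 lines: kgy efzdu hiw jluol mut udno pco vdj lmhkt sbk qli
Hunk 4: at line 1 remove [hiw] add [dmcip] -> 11 lines: kgy efzdu dmcip jluol mut udno pco vdj lmhkt sbk qli
Hunk 5: at line 5 remove [pco,vdj,lmhkt] add [ovhb,weiw] -> 10 lines: kgy efzdu dmcip jluol mut udno ovhb weiw sbk qli
Hunk 6: at line 5 remove [ovhb,weiw] add [szdj,bsev] -> 10 lines: kgy efzdu dmcip jluol mut udno szdj bsev sbk qli
Hunk 7: at line 1 remove [dmcip,jluol,mut] add [auvgj] -> 8 lines: kgy efzdu auvgj udno szdj bsev sbk qli

Answer: kgy
efzdu
auvgj
udno
szdj
bsev
sbk
qli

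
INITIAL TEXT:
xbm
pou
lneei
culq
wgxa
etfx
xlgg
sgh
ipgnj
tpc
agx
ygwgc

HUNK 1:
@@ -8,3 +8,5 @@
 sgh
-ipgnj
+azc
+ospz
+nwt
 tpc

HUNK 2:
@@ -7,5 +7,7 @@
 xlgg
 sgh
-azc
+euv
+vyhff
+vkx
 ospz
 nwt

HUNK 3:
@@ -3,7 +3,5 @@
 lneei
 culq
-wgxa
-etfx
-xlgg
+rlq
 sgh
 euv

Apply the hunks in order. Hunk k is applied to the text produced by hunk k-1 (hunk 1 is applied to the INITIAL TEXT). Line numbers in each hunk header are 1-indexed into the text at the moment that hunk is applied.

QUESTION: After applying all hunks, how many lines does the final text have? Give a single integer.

Hunk 1: at line 8 remove [ipgnj] add [azc,ospz,nwt] -> 14 lines: xbm pou lneei culq wgxa etfx xlgg sgh azc ospz nwt tpc agx ygwgc
Hunk 2: at line 7 remove [azc] add [euv,vyhff,vkx] -> 16 lines: xbm pou lneei culq wgxa etfx xlgg sgh euv vyhff vkx ospz nwt tpc agx ygwgc
Hunk 3: at line 3 remove [wgxa,etfx,xlgg] add [rlq] -> 14 lines: xbm pou lneei culq rlq sgh euv vyhff vkx ospz nwt tpc agx ygwgc
Final line count: 14

Answer: 14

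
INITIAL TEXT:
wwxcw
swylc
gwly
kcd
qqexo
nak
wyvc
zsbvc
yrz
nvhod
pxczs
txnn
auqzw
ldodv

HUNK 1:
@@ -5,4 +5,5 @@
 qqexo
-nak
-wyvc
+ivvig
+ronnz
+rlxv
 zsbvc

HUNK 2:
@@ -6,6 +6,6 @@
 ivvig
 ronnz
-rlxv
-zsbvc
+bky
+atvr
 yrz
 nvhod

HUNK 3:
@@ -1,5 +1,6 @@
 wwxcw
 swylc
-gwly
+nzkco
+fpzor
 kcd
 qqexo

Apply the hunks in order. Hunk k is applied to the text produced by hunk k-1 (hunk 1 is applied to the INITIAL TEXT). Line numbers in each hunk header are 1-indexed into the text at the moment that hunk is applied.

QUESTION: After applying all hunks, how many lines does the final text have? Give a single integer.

Hunk 1: at line 5 remove [nak,wyvc] add [ivvig,ronnz,rlxv] -> 15 lines: wwxcw swylc gwly kcd qqexo ivvig ronnz rlxv zsbvc yrz nvhod pxczs txnn auqzw ldodv
Hunk 2: at line 6 remove [rlxv,zsbvc] add [bky,atvr] -> 15 lines: wwxcw swylc gwly kcd qqexo ivvig ronnz bky atvr yrz nvhod pxczs txnn auqzw ldodv
Hunk 3: at line 1 remove [gwly] add [nzkco,fpzor] -> 16 lines: wwxcw swylc nzkco fpzor kcd qqexo ivvig ronnz bky atvr yrz nvhod pxczs txnn auqzw ldodv
Final line count: 16

Answer: 16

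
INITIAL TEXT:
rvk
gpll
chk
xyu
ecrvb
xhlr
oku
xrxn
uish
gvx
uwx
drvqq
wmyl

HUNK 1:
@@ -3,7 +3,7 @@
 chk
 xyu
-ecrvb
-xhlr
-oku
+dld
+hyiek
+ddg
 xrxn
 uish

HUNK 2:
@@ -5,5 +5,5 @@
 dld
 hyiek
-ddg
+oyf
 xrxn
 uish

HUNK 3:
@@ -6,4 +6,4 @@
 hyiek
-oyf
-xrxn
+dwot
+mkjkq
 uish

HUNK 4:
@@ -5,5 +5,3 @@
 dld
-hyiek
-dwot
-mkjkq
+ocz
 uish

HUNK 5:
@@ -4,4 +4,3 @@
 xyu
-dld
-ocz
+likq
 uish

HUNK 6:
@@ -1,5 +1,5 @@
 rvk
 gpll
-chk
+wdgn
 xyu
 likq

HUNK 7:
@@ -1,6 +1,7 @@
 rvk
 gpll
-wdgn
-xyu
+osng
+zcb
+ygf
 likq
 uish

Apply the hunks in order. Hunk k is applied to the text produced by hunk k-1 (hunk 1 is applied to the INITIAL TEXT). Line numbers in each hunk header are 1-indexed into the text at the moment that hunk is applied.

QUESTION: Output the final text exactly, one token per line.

Hunk 1: at line 3 remove [ecrvb,xhlr,oku] add [dld,hyiek,ddg] -> 13 lines: rvk gpll chk xyu dld hyiek ddg xrxn uish gvx uwx drvqq wmyl
Hunk 2: at line 5 remove [ddg] add [oyf] -> 13 lines: rvk gpll chk xyu dld hyiek oyf xrxn uish gvx uwx drvqq wmyl
Hunk 3: at line 6 remove [oyf,xrxn] add [dwot,mkjkq] -> 13 lines: rvk gpll chk xyu dld hyiek dwot mkjkq uish gvx uwx drvqq wmyl
Hunk 4: at line 5 remove [hyiek,dwot,mkjkq] add [ocz] -> 11 lines: rvk gpll chk xyu dld ocz uish gvx uwx drvqq wmyl
Hunk 5: at line 4 remove [dld,ocz] add [likq] -> 10 lines: rvk gpll chk xyu likq uish gvx uwx drvqq wmyl
Hunk 6: at line 1 remove [chk] add [wdgn] -> 10 lines: rvk gpll wdgn xyu likq uish gvx uwx drvqq wmyl
Hunk 7: at line 1 remove [wdgn,xyu] add [osng,zcb,ygf] -> 11 lines: rvk gpll osng zcb ygf likq uish gvx uwx drvqq wmyl

Answer: rvk
gpll
osng
zcb
ygf
likq
uish
gvx
uwx
drvqq
wmyl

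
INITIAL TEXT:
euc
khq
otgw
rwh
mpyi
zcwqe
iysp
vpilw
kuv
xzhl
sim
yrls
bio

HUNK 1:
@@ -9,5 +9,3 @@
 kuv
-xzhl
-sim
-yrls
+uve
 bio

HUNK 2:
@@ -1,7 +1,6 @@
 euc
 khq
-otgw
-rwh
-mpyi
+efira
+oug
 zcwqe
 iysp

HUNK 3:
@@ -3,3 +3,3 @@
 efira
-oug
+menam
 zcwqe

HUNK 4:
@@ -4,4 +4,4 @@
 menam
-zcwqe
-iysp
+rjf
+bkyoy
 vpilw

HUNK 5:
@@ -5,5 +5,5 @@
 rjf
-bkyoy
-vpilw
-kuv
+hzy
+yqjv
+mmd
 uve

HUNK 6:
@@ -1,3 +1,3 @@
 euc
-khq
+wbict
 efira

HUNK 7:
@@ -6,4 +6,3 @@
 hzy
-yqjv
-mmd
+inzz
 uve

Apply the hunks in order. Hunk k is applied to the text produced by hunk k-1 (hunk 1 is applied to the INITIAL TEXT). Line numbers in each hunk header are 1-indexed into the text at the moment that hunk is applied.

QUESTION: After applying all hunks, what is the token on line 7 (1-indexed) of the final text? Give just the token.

Answer: inzz

Derivation:
Hunk 1: at line 9 remove [xzhl,sim,yrls] add [uve] -> 11 lines: euc khq otgw rwh mpyi zcwqe iysp vpilw kuv uve bio
Hunk 2: at line 1 remove [otgw,rwh,mpyi] add [efira,oug] -> 10 lines: euc khq efira oug zcwqe iysp vpilw kuv uve bio
Hunk 3: at line 3 remove [oug] add [menam] -> 10 lines: euc khq efira menam zcwqe iysp vpilw kuv uve bio
Hunk 4: at line 4 remove [zcwqe,iysp] add [rjf,bkyoy] -> 10 lines: euc khq efira menam rjf bkyoy vpilw kuv uve bio
Hunk 5: at line 5 remove [bkyoy,vpilw,kuv] add [hzy,yqjv,mmd] -> 10 lines: euc khq efira menam rjf hzy yqjv mmd uve bio
Hunk 6: at line 1 remove [khq] add [wbict] -> 10 lines: euc wbict efira menam rjf hzy yqjv mmd uve bio
Hunk 7: at line 6 remove [yqjv,mmd] add [inzz] -> 9 lines: euc wbict efira menam rjf hzy inzz uve bio
Final line 7: inzz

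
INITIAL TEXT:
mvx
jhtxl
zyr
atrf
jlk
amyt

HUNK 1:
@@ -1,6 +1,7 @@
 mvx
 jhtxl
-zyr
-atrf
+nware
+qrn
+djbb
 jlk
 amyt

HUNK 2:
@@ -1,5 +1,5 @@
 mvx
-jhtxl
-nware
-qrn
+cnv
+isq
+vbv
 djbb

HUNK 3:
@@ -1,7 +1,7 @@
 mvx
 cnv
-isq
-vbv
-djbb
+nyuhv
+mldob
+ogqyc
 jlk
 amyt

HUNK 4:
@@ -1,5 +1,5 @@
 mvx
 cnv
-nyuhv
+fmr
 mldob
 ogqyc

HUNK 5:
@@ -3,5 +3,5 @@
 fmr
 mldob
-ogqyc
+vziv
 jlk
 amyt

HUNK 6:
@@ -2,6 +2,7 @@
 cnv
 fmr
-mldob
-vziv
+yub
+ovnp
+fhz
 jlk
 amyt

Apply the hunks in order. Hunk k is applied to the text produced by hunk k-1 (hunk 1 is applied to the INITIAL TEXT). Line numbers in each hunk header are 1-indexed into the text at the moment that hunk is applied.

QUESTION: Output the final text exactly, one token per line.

Answer: mvx
cnv
fmr
yub
ovnp
fhz
jlk
amyt

Derivation:
Hunk 1: at line 1 remove [zyr,atrf] add [nware,qrn,djbb] -> 7 lines: mvx jhtxl nware qrn djbb jlk amyt
Hunk 2: at line 1 remove [jhtxl,nware,qrn] add [cnv,isq,vbv] -> 7 lines: mvx cnv isq vbv djbb jlk amyt
Hunk 3: at line 1 remove [isq,vbv,djbb] add [nyuhv,mldob,ogqyc] -> 7 lines: mvx cnv nyuhv mldob ogqyc jlk amyt
Hunk 4: at line 1 remove [nyuhv] add [fmr] -> 7 lines: mvx cnv fmr mldob ogqyc jlk amyt
Hunk 5: at line 3 remove [ogqyc] add [vziv] -> 7 lines: mvx cnv fmr mldob vziv jlk amyt
Hunk 6: at line 2 remove [mldob,vziv] add [yub,ovnp,fhz] -> 8 lines: mvx cnv fmr yub ovnp fhz jlk amyt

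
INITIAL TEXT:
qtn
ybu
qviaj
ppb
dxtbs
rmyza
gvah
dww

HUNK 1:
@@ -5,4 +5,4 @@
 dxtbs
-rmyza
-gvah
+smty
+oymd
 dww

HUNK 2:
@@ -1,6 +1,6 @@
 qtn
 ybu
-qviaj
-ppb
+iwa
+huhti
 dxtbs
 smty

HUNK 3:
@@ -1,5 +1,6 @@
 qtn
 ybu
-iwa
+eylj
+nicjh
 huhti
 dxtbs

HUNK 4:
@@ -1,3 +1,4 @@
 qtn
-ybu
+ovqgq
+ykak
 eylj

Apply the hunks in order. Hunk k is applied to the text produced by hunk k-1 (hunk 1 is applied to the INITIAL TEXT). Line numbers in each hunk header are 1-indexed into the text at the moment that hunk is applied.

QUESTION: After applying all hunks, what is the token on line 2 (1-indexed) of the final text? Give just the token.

Answer: ovqgq

Derivation:
Hunk 1: at line 5 remove [rmyza,gvah] add [smty,oymd] -> 8 lines: qtn ybu qviaj ppb dxtbs smty oymd dww
Hunk 2: at line 1 remove [qviaj,ppb] add [iwa,huhti] -> 8 lines: qtn ybu iwa huhti dxtbs smty oymd dww
Hunk 3: at line 1 remove [iwa] add [eylj,nicjh] -> 9 lines: qtn ybu eylj nicjh huhti dxtbs smty oymd dww
Hunk 4: at line 1 remove [ybu] add [ovqgq,ykak] -> 10 lines: qtn ovqgq ykak eylj nicjh huhti dxtbs smty oymd dww
Final line 2: ovqgq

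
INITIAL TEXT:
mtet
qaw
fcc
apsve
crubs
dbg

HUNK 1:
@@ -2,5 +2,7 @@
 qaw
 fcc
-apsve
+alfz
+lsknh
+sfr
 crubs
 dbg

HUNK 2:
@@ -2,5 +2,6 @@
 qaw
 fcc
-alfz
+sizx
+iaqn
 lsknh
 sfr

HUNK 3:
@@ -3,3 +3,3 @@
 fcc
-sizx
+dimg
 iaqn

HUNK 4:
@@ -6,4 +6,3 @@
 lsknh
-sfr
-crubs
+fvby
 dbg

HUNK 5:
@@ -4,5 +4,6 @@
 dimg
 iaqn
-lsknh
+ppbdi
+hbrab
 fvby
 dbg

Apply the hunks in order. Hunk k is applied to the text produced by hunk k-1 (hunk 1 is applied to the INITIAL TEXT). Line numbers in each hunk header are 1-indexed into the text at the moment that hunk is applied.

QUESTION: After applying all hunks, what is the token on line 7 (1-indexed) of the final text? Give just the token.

Hunk 1: at line 2 remove [apsve] add [alfz,lsknh,sfr] -> 8 lines: mtet qaw fcc alfz lsknh sfr crubs dbg
Hunk 2: at line 2 remove [alfz] add [sizx,iaqn] -> 9 lines: mtet qaw fcc sizx iaqn lsknh sfr crubs dbg
Hunk 3: at line 3 remove [sizx] add [dimg] -> 9 lines: mtet qaw fcc dimg iaqn lsknh sfr crubs dbg
Hunk 4: at line 6 remove [sfr,crubs] add [fvby] -> 8 lines: mtet qaw fcc dimg iaqn lsknh fvby dbg
Hunk 5: at line 4 remove [lsknh] add [ppbdi,hbrab] -> 9 lines: mtet qaw fcc dimg iaqn ppbdi hbrab fvby dbg
Final line 7: hbrab

Answer: hbrab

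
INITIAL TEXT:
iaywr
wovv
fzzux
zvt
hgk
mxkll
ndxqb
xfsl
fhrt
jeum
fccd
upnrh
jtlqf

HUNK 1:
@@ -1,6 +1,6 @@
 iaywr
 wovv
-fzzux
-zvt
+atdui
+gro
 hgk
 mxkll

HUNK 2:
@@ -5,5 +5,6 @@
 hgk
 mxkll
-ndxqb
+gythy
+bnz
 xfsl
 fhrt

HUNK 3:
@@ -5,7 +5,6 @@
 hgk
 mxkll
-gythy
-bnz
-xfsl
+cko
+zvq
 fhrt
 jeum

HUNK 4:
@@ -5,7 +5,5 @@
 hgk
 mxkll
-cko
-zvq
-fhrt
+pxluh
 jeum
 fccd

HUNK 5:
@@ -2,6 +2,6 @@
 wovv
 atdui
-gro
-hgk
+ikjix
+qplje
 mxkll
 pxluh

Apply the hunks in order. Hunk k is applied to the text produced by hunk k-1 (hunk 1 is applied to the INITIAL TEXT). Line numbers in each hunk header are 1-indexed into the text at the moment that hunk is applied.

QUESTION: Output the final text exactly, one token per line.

Answer: iaywr
wovv
atdui
ikjix
qplje
mxkll
pxluh
jeum
fccd
upnrh
jtlqf

Derivation:
Hunk 1: at line 1 remove [fzzux,zvt] add [atdui,gro] -> 13 lines: iaywr wovv atdui gro hgk mxkll ndxqb xfsl fhrt jeum fccd upnrh jtlqf
Hunk 2: at line 5 remove [ndxqb] add [gythy,bnz] -> 14 lines: iaywr wovv atdui gro hgk mxkll gythy bnz xfsl fhrt jeum fccd upnrh jtlqf
Hunk 3: at line 5 remove [gythy,bnz,xfsl] add [cko,zvq] -> 13 lines: iaywr wovv atdui gro hgk mxkll cko zvq fhrt jeum fccd upnrh jtlqf
Hunk 4: at line 5 remove [cko,zvq,fhrt] add [pxluh] -> 11 lines: iaywr wovv atdui gro hgk mxkll pxluh jeum fccd upnrh jtlqf
Hunk 5: at line 2 remove [gro,hgk] add [ikjix,qplje] -> 11 lines: iaywr wovv atdui ikjix qplje mxkll pxluh jeum fccd upnrh jtlqf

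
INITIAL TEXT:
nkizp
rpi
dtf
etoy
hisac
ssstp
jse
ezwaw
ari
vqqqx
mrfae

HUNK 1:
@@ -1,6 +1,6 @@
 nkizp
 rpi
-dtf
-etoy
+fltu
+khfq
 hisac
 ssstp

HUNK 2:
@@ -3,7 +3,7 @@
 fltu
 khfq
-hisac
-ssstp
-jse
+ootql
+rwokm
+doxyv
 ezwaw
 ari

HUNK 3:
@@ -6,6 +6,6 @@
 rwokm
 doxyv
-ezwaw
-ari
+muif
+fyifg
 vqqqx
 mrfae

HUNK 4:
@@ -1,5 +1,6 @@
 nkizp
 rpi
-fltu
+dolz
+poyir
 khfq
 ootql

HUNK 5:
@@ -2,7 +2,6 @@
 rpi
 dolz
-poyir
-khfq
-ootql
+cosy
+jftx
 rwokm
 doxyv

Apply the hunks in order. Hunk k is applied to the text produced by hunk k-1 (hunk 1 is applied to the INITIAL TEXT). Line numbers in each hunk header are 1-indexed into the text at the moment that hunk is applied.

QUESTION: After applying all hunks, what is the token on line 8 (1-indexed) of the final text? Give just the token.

Answer: muif

Derivation:
Hunk 1: at line 1 remove [dtf,etoy] add [fltu,khfq] -> 11 lines: nkizp rpi fltu khfq hisac ssstp jse ezwaw ari vqqqx mrfae
Hunk 2: at line 3 remove [hisac,ssstp,jse] add [ootql,rwokm,doxyv] -> 11 lines: nkizp rpi fltu khfq ootql rwokm doxyv ezwaw ari vqqqx mrfae
Hunk 3: at line 6 remove [ezwaw,ari] add [muif,fyifg] -> 11 lines: nkizp rpi fltu khfq ootql rwokm doxyv muif fyifg vqqqx mrfae
Hunk 4: at line 1 remove [fltu] add [dolz,poyir] -> 12 lines: nkizp rpi dolz poyir khfq ootql rwokm doxyv muif fyifg vqqqx mrfae
Hunk 5: at line 2 remove [poyir,khfq,ootql] add [cosy,jftx] -> 11 lines: nkizp rpi dolz cosy jftx rwokm doxyv muif fyifg vqqqx mrfae
Final line 8: muif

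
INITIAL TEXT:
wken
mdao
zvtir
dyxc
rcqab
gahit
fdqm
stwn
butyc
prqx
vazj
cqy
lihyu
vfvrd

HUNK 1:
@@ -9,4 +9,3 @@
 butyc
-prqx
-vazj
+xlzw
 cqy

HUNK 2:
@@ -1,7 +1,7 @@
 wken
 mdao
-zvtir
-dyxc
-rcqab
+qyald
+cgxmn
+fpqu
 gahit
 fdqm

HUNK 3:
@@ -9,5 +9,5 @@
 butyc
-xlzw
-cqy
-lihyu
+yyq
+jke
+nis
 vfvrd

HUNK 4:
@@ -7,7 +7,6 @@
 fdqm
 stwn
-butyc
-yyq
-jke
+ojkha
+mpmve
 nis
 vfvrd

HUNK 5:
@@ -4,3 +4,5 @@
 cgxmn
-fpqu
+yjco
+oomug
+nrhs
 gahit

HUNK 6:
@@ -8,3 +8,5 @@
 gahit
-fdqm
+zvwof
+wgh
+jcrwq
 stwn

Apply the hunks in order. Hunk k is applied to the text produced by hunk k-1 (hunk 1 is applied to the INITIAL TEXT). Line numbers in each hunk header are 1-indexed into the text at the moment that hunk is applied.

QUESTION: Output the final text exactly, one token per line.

Hunk 1: at line 9 remove [prqx,vazj] add [xlzw] -> 13 lines: wken mdao zvtir dyxc rcqab gahit fdqm stwn butyc xlzw cqy lihyu vfvrd
Hunk 2: at line 1 remove [zvtir,dyxc,rcqab] add [qyald,cgxmn,fpqu] -> 13 lines: wken mdao qyald cgxmn fpqu gahit fdqm stwn butyc xlzw cqy lihyu vfvrd
Hunk 3: at line 9 remove [xlzw,cqy,lihyu] add [yyq,jke,nis] -> 13 lines: wken mdao qyald cgxmn fpqu gahit fdqm stwn butyc yyq jke nis vfvrd
Hunk 4: at line 7 remove [butyc,yyq,jke] add [ojkha,mpmve] -> 12 lines: wken mdao qyald cgxmn fpqu gahit fdqm stwn ojkha mpmve nis vfvrd
Hunk 5: at line 4 remove [fpqu] add [yjco,oomug,nrhs] -> 14 lines: wken mdao qyald cgxmn yjco oomug nrhs gahit fdqm stwn ojkha mpmve nis vfvrd
Hunk 6: at line 8 remove [fdqm] add [zvwof,wgh,jcrwq] -> 16 lines: wken mdao qyald cgxmn yjco oomug nrhs gahit zvwof wgh jcrwq stwn ojkha mpmve nis vfvrd

Answer: wken
mdao
qyald
cgxmn
yjco
oomug
nrhs
gahit
zvwof
wgh
jcrwq
stwn
ojkha
mpmve
nis
vfvrd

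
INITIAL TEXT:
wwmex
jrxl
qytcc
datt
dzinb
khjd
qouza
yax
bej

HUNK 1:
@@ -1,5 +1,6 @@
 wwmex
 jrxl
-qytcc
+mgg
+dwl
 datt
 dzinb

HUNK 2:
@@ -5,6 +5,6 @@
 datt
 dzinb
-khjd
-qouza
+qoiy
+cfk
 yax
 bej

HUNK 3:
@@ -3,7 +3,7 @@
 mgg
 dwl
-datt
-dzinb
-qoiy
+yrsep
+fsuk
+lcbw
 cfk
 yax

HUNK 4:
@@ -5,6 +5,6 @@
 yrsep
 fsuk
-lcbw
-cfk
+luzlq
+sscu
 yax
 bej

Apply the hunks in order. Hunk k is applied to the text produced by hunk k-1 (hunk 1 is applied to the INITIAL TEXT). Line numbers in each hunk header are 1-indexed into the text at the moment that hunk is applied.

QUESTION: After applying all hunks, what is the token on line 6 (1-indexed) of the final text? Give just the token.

Hunk 1: at line 1 remove [qytcc] add [mgg,dwl] -> 10 lines: wwmex jrxl mgg dwl datt dzinb khjd qouza yax bej
Hunk 2: at line 5 remove [khjd,qouza] add [qoiy,cfk] -> 10 lines: wwmex jrxl mgg dwl datt dzinb qoiy cfk yax bej
Hunk 3: at line 3 remove [datt,dzinb,qoiy] add [yrsep,fsuk,lcbw] -> 10 lines: wwmex jrxl mgg dwl yrsep fsuk lcbw cfk yax bej
Hunk 4: at line 5 remove [lcbw,cfk] add [luzlq,sscu] -> 10 lines: wwmex jrxl mgg dwl yrsep fsuk luzlq sscu yax bej
Final line 6: fsuk

Answer: fsuk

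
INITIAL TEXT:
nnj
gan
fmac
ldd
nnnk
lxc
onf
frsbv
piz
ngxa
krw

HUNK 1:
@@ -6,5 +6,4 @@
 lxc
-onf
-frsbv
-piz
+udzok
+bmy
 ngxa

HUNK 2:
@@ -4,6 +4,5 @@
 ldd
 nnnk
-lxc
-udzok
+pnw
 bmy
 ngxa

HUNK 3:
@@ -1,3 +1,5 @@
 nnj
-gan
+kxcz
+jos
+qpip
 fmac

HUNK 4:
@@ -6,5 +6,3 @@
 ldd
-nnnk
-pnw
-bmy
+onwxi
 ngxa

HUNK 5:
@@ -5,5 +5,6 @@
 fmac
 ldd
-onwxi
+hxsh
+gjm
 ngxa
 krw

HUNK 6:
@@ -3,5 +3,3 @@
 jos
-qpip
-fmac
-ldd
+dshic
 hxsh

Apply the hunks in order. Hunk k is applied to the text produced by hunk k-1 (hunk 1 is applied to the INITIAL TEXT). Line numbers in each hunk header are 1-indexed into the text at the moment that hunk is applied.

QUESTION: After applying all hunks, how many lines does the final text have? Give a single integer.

Hunk 1: at line 6 remove [onf,frsbv,piz] add [udzok,bmy] -> 10 lines: nnj gan fmac ldd nnnk lxc udzok bmy ngxa krw
Hunk 2: at line 4 remove [lxc,udzok] add [pnw] -> 9 lines: nnj gan fmac ldd nnnk pnw bmy ngxa krw
Hunk 3: at line 1 remove [gan] add [kxcz,jos,qpip] -> 11 lines: nnj kxcz jos qpip fmac ldd nnnk pnw bmy ngxa krw
Hunk 4: at line 6 remove [nnnk,pnw,bmy] add [onwxi] -> 9 lines: nnj kxcz jos qpip fmac ldd onwxi ngxa krw
Hunk 5: at line 5 remove [onwxi] add [hxsh,gjm] -> 10 lines: nnj kxcz jos qpip fmac ldd hxsh gjm ngxa krw
Hunk 6: at line 3 remove [qpip,fmac,ldd] add [dshic] -> 8 lines: nnj kxcz jos dshic hxsh gjm ngxa krw
Final line count: 8

Answer: 8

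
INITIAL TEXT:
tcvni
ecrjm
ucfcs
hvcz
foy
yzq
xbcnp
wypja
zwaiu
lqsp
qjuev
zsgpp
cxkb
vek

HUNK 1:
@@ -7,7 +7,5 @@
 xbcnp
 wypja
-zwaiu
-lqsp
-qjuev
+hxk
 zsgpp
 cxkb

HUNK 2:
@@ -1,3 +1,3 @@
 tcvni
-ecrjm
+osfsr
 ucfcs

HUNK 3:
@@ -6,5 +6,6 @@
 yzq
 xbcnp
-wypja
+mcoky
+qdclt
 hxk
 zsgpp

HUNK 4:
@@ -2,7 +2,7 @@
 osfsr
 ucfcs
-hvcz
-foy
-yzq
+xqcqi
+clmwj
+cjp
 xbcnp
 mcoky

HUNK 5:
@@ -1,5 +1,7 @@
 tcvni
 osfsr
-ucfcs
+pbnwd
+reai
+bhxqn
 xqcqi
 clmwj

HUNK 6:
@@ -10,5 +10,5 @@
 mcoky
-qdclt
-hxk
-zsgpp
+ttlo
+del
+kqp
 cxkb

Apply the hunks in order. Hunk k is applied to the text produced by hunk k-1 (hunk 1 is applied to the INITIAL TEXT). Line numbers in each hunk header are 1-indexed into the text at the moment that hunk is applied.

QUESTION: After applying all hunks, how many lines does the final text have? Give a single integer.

Hunk 1: at line 7 remove [zwaiu,lqsp,qjuev] add [hxk] -> 12 lines: tcvni ecrjm ucfcs hvcz foy yzq xbcnp wypja hxk zsgpp cxkb vek
Hunk 2: at line 1 remove [ecrjm] add [osfsr] -> 12 lines: tcvni osfsr ucfcs hvcz foy yzq xbcnp wypja hxk zsgpp cxkb vek
Hunk 3: at line 6 remove [wypja] add [mcoky,qdclt] -> 13 lines: tcvni osfsr ucfcs hvcz foy yzq xbcnp mcoky qdclt hxk zsgpp cxkb vek
Hunk 4: at line 2 remove [hvcz,foy,yzq] add [xqcqi,clmwj,cjp] -> 13 lines: tcvni osfsr ucfcs xqcqi clmwj cjp xbcnp mcoky qdclt hxk zsgpp cxkb vek
Hunk 5: at line 1 remove [ucfcs] add [pbnwd,reai,bhxqn] -> 15 lines: tcvni osfsr pbnwd reai bhxqn xqcqi clmwj cjp xbcnp mcoky qdclt hxk zsgpp cxkb vek
Hunk 6: at line 10 remove [qdclt,hxk,zsgpp] add [ttlo,del,kqp] -> 15 lines: tcvni osfsr pbnwd reai bhxqn xqcqi clmwj cjp xbcnp mcoky ttlo del kqp cxkb vek
Final line count: 15

Answer: 15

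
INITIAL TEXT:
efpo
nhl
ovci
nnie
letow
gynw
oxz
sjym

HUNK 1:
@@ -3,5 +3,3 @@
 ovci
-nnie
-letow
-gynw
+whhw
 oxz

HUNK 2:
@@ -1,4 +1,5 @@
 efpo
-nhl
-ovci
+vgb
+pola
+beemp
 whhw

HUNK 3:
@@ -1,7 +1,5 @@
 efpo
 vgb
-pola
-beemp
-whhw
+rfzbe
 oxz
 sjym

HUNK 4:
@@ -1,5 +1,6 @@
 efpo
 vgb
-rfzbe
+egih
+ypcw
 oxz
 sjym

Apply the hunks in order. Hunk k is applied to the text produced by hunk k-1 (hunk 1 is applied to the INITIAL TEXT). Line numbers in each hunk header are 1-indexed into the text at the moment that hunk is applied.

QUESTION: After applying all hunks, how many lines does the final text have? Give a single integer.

Hunk 1: at line 3 remove [nnie,letow,gynw] add [whhw] -> 6 lines: efpo nhl ovci whhw oxz sjym
Hunk 2: at line 1 remove [nhl,ovci] add [vgb,pola,beemp] -> 7 lines: efpo vgb pola beemp whhw oxz sjym
Hunk 3: at line 1 remove [pola,beemp,whhw] add [rfzbe] -> 5 lines: efpo vgb rfzbe oxz sjym
Hunk 4: at line 1 remove [rfzbe] add [egih,ypcw] -> 6 lines: efpo vgb egih ypcw oxz sjym
Final line count: 6

Answer: 6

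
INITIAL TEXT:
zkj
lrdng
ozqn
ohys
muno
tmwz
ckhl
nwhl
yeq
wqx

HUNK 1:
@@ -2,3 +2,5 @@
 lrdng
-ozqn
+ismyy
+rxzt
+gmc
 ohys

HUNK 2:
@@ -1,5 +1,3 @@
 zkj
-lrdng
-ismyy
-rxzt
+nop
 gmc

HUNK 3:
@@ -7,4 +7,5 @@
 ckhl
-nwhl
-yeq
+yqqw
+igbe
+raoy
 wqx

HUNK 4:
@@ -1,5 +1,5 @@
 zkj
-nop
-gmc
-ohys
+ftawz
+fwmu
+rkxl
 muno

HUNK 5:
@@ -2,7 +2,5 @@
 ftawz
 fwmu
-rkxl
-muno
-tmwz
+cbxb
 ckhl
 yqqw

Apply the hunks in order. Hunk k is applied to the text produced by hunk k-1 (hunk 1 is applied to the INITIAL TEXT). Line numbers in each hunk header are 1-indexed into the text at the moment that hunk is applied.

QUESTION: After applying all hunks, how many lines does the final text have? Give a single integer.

Answer: 9

Derivation:
Hunk 1: at line 2 remove [ozqn] add [ismyy,rxzt,gmc] -> 12 lines: zkj lrdng ismyy rxzt gmc ohys muno tmwz ckhl nwhl yeq wqx
Hunk 2: at line 1 remove [lrdng,ismyy,rxzt] add [nop] -> 10 lines: zkj nop gmc ohys muno tmwz ckhl nwhl yeq wqx
Hunk 3: at line 7 remove [nwhl,yeq] add [yqqw,igbe,raoy] -> 11 lines: zkj nop gmc ohys muno tmwz ckhl yqqw igbe raoy wqx
Hunk 4: at line 1 remove [nop,gmc,ohys] add [ftawz,fwmu,rkxl] -> 11 lines: zkj ftawz fwmu rkxl muno tmwz ckhl yqqw igbe raoy wqx
Hunk 5: at line 2 remove [rkxl,muno,tmwz] add [cbxb] -> 9 lines: zkj ftawz fwmu cbxb ckhl yqqw igbe raoy wqx
Final line count: 9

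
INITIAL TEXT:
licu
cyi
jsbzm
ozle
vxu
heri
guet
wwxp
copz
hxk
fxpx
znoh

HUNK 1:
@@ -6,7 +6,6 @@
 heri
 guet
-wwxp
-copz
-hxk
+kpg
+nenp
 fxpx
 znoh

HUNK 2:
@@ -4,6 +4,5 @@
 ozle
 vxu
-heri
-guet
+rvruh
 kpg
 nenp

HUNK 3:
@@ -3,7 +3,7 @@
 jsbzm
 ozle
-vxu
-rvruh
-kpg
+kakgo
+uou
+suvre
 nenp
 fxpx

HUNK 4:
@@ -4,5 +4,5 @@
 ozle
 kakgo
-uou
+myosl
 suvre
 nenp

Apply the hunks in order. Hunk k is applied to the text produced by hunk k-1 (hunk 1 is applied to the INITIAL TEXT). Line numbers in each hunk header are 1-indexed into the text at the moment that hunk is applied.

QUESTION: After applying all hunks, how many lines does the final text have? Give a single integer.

Answer: 10

Derivation:
Hunk 1: at line 6 remove [wwxp,copz,hxk] add [kpg,nenp] -> 11 lines: licu cyi jsbzm ozle vxu heri guet kpg nenp fxpx znoh
Hunk 2: at line 4 remove [heri,guet] add [rvruh] -> 10 lines: licu cyi jsbzm ozle vxu rvruh kpg nenp fxpx znoh
Hunk 3: at line 3 remove [vxu,rvruh,kpg] add [kakgo,uou,suvre] -> 10 lines: licu cyi jsbzm ozle kakgo uou suvre nenp fxpx znoh
Hunk 4: at line 4 remove [uou] add [myosl] -> 10 lines: licu cyi jsbzm ozle kakgo myosl suvre nenp fxpx znoh
Final line count: 10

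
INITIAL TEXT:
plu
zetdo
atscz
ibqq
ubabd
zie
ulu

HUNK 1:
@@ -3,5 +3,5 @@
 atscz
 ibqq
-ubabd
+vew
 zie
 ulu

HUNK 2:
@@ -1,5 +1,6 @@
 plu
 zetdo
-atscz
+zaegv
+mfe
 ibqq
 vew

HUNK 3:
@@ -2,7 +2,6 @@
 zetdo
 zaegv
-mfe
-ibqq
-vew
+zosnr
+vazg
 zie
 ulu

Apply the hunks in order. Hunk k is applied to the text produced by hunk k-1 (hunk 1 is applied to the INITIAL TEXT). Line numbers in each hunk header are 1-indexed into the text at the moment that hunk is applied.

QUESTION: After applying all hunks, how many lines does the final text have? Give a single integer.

Hunk 1: at line 3 remove [ubabd] add [vew] -> 7 lines: plu zetdo atscz ibqq vew zie ulu
Hunk 2: at line 1 remove [atscz] add [zaegv,mfe] -> 8 lines: plu zetdo zaegv mfe ibqq vew zie ulu
Hunk 3: at line 2 remove [mfe,ibqq,vew] add [zosnr,vazg] -> 7 lines: plu zetdo zaegv zosnr vazg zie ulu
Final line count: 7

Answer: 7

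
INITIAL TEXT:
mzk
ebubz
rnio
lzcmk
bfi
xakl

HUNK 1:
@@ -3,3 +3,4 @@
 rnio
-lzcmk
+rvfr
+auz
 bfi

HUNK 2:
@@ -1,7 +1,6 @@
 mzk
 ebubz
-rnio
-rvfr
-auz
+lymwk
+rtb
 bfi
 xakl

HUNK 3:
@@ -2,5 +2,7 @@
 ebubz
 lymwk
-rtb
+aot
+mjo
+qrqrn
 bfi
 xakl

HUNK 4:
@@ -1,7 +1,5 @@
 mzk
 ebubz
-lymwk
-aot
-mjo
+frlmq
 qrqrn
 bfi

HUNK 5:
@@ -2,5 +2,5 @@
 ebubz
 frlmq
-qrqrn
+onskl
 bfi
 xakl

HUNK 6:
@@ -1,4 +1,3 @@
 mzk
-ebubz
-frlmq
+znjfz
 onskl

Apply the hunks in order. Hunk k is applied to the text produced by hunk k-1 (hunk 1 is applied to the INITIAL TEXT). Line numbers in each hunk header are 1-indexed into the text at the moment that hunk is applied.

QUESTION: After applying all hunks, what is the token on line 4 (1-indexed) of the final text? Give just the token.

Answer: bfi

Derivation:
Hunk 1: at line 3 remove [lzcmk] add [rvfr,auz] -> 7 lines: mzk ebubz rnio rvfr auz bfi xakl
Hunk 2: at line 1 remove [rnio,rvfr,auz] add [lymwk,rtb] -> 6 lines: mzk ebubz lymwk rtb bfi xakl
Hunk 3: at line 2 remove [rtb] add [aot,mjo,qrqrn] -> 8 lines: mzk ebubz lymwk aot mjo qrqrn bfi xakl
Hunk 4: at line 1 remove [lymwk,aot,mjo] add [frlmq] -> 6 lines: mzk ebubz frlmq qrqrn bfi xakl
Hunk 5: at line 2 remove [qrqrn] add [onskl] -> 6 lines: mzk ebubz frlmq onskl bfi xakl
Hunk 6: at line 1 remove [ebubz,frlmq] add [znjfz] -> 5 lines: mzk znjfz onskl bfi xakl
Final line 4: bfi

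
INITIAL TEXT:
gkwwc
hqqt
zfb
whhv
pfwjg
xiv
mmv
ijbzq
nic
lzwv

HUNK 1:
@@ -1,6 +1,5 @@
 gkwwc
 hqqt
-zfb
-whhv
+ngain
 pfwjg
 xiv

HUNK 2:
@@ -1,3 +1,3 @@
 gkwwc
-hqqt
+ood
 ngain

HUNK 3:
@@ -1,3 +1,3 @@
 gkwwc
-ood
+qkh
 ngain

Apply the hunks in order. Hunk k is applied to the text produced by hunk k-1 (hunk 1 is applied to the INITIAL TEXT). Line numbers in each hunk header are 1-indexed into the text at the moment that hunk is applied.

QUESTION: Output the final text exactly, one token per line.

Hunk 1: at line 1 remove [zfb,whhv] add [ngain] -> 9 lines: gkwwc hqqt ngain pfwjg xiv mmv ijbzq nic lzwv
Hunk 2: at line 1 remove [hqqt] add [ood] -> 9 lines: gkwwc ood ngain pfwjg xiv mmv ijbzq nic lzwv
Hunk 3: at line 1 remove [ood] add [qkh] -> 9 lines: gkwwc qkh ngain pfwjg xiv mmv ijbzq nic lzwv

Answer: gkwwc
qkh
ngain
pfwjg
xiv
mmv
ijbzq
nic
lzwv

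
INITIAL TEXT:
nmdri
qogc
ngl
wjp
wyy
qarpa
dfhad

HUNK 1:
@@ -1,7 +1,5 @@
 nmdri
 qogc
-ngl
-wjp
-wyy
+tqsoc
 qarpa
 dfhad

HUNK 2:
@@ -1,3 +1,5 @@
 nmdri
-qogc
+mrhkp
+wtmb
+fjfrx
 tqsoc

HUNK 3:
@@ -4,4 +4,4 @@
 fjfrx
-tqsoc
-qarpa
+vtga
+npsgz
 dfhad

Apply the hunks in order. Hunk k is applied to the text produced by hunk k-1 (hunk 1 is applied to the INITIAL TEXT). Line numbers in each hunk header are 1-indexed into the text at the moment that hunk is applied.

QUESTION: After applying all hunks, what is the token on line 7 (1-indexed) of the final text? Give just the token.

Answer: dfhad

Derivation:
Hunk 1: at line 1 remove [ngl,wjp,wyy] add [tqsoc] -> 5 lines: nmdri qogc tqsoc qarpa dfhad
Hunk 2: at line 1 remove [qogc] add [mrhkp,wtmb,fjfrx] -> 7 lines: nmdri mrhkp wtmb fjfrx tqsoc qarpa dfhad
Hunk 3: at line 4 remove [tqsoc,qarpa] add [vtga,npsgz] -> 7 lines: nmdri mrhkp wtmb fjfrx vtga npsgz dfhad
Final line 7: dfhad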